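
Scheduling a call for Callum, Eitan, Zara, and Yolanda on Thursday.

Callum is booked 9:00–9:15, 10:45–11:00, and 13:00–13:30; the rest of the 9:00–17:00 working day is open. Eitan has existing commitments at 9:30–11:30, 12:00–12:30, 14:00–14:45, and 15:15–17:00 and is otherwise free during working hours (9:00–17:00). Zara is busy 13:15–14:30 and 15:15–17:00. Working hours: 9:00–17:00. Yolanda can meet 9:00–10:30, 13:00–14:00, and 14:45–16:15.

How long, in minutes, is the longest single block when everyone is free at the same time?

30 minutes

Callum free within 09:00–17:00: 09:15–10:45, 11:00–13:00, 13:30–17:00.
Eitan free within 09:00–17:00: 09:00–09:30, 11:30–12:00, 12:30–14:00, 14:45–15:15.
Zara free within 09:00–17:00: 09:00–13:15, 14:30–15:15.
Callum ∩ Eitan: 09:15–09:30, 11:30–12:00, 12:30–13:00, 13:30–14:00, 14:45–15:15.
Callum ∩ Eitan ∩ Zara: 09:15–09:30, 11:30–12:00, 12:30–13:00, 14:45–15:15.
Callum ∩ Eitan ∩ Zara ∩ Yolanda: 09:15–09:30, 14:45–15:15.
Common window lengths: 15, 30 min; longest is 30.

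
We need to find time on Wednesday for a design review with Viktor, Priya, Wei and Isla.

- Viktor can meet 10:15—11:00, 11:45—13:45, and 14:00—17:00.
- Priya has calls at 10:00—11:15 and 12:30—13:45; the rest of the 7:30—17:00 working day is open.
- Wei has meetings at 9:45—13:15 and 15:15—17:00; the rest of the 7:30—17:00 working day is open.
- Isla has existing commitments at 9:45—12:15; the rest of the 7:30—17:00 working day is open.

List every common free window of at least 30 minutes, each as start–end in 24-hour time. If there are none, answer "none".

14:00–15:15

Priya free within 07:30–17:00: 07:30–10:00, 11:15–12:30, 13:45–17:00.
Wei free within 07:30–17:00: 07:30–09:45, 13:15–15:15.
Isla free within 07:30–17:00: 07:30–09:45, 12:15–17:00.
Viktor ∩ Priya: 11:45–12:30, 14:00–17:00.
Viktor ∩ Priya ∩ Wei: 14:00–15:15.
Viktor ∩ Priya ∩ Wei ∩ Isla: 14:00–15:15.
Windows ≥ 30 min: 14:00–15:15.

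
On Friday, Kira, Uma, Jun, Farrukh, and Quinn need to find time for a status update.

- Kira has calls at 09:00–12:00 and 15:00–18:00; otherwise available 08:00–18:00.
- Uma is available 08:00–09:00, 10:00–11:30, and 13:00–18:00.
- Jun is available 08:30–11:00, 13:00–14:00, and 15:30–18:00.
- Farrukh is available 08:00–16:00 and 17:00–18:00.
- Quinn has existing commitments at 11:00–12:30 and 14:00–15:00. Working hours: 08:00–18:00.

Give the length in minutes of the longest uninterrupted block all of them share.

Kira free within 08:00–18:00: 08:00–09:00, 12:00–15:00.
Quinn free within 08:00–18:00: 08:00–11:00, 12:30–14:00, 15:00–18:00.
Kira ∩ Uma: 08:00–09:00, 13:00–15:00.
Kira ∩ Uma ∩ Jun: 08:30–09:00, 13:00–14:00.
Kira ∩ Uma ∩ Jun ∩ Farrukh: 08:30–09:00, 13:00–14:00.
Kira ∩ Uma ∩ Jun ∩ Farrukh ∩ Quinn: 08:30–09:00, 13:00–14:00.
Common window lengths: 30, 60 min; longest is 60.

60 minutes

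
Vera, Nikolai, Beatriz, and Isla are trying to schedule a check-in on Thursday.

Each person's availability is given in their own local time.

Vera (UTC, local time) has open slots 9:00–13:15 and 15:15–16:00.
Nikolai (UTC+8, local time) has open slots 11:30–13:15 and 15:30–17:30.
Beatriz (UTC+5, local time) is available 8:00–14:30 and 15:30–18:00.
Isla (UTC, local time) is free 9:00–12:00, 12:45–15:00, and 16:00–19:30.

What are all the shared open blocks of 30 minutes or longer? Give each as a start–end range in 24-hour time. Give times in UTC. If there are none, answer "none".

09:00–09:30

Vera → UTC: 09:00–13:15, 15:15–16:00.
Nikolai → UTC: 03:30–05:15, 07:30–09:30.
Beatriz → UTC: 03:00–09:30, 10:30–13:00.
Isla → UTC: 09:00–12:00, 12:45–15:00, 16:00–19:30.
Vera ∩ Nikolai: 09:00–09:30.
Vera ∩ Nikolai ∩ Beatriz: 09:00–09:30.
Vera ∩ Nikolai ∩ Beatriz ∩ Isla: 09:00–09:30.
Windows ≥ 30 min: 09:00–09:30.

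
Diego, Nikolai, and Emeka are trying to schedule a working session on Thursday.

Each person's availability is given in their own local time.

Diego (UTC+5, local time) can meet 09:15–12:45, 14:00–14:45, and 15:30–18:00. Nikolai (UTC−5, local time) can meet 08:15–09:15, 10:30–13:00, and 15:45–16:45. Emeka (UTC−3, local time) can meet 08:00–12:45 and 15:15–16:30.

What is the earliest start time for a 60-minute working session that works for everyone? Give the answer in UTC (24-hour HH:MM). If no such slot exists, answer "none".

Diego → UTC: 04:15–07:45, 09:00–09:45, 10:30–13:00.
Nikolai → UTC: 13:15–14:15, 15:30–18:00, 20:45–21:45.
Emeka → UTC: 11:00–15:45, 18:15–19:30.
Diego ∩ Nikolai: (none).
Diego ∩ Nikolai ∩ Emeka: (none).
Windows ≥ 60 min: (none).

none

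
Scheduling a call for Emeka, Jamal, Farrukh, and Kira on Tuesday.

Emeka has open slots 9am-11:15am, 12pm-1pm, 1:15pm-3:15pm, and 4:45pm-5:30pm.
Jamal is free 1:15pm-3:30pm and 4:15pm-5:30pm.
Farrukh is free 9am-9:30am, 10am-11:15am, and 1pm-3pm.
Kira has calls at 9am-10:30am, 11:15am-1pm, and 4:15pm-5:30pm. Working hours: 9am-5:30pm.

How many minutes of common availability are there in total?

105 minutes

Kira free within 09:00–17:30: 10:30–11:15, 13:00–16:15.
Emeka ∩ Jamal: 13:15–15:15, 16:45–17:30.
Emeka ∩ Jamal ∩ Farrukh: 13:15–15:00.
Emeka ∩ Jamal ∩ Farrukh ∩ Kira: 13:15–15:00.
Total common minutes: 105.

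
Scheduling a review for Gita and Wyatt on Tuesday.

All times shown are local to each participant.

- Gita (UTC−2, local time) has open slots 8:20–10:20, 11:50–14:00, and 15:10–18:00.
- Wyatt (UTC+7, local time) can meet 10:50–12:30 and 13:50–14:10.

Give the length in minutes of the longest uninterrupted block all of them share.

0 minutes

Gita → UTC: 10:20–12:20, 13:50–16:00, 17:10–20:00.
Wyatt → UTC: 03:50–05:30, 06:50–07:10.
Gita ∩ Wyatt: (none).
No common window.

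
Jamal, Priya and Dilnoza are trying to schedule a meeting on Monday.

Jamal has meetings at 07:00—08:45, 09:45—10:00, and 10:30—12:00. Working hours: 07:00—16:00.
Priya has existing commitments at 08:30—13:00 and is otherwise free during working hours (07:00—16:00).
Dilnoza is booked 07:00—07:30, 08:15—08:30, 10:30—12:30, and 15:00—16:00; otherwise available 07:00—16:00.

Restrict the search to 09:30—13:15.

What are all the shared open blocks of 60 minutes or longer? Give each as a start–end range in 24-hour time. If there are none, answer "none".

none

Jamal free within 07:00–16:00: 08:45–09:45, 10:00–10:30, 12:00–16:00.
Priya free within 07:00–16:00: 07:00–08:30, 13:00–16:00.
Dilnoza free within 07:00–16:00: 07:30–08:15, 08:30–10:30, 12:30–15:00.
Jamal ∩ Priya: 13:00–16:00.
Jamal ∩ Priya ∩ Dilnoza: 13:00–15:00.
Restricted to 09:30–13:15: 13:00–13:15.
Windows ≥ 60 min: (none).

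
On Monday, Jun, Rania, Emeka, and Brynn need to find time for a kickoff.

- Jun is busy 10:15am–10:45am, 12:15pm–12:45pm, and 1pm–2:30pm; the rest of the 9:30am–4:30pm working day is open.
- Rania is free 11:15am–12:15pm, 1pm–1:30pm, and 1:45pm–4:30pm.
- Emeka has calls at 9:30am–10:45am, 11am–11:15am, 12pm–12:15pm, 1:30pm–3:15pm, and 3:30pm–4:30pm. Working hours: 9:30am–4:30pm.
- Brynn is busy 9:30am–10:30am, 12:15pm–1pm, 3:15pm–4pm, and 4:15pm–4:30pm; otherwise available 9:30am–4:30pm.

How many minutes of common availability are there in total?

Jun free within 09:30–16:30: 09:30–10:15, 10:45–12:15, 12:45–13:00, 14:30–16:30.
Emeka free within 09:30–16:30: 10:45–11:00, 11:15–12:00, 12:15–13:30, 15:15–15:30.
Brynn free within 09:30–16:30: 10:30–12:15, 13:00–15:15, 16:00–16:15.
Jun ∩ Rania: 11:15–12:15, 14:30–16:30.
Jun ∩ Rania ∩ Emeka: 11:15–12:00, 15:15–15:30.
Jun ∩ Rania ∩ Emeka ∩ Brynn: 11:15–12:00.
Total common minutes: 45.

45 minutes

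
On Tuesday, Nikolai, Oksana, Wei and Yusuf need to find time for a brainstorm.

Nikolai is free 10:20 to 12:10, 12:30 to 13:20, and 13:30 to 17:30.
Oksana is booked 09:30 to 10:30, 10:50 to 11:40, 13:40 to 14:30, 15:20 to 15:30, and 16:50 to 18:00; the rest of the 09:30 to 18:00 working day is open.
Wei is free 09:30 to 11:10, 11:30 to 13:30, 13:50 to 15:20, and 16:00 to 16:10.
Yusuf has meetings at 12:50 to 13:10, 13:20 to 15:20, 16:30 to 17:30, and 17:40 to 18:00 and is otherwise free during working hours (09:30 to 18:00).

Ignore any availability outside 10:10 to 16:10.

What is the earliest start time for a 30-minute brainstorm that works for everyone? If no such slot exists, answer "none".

11:40

Oksana free within 09:30–18:00: 10:30–10:50, 11:40–13:40, 14:30–15:20, 15:30–16:50.
Yusuf free within 09:30–18:00: 09:30–12:50, 13:10–13:20, 15:20–16:30, 17:30–17:40.
Nikolai ∩ Oksana: 10:30–10:50, 11:40–12:10, 12:30–13:20, 13:30–13:40, 14:30–15:20, 15:30–16:50.
Nikolai ∩ Oksana ∩ Wei: 10:30–10:50, 11:40–12:10, 12:30–13:20, 14:30–15:20, 16:00–16:10.
Nikolai ∩ Oksana ∩ Wei ∩ Yusuf: 10:30–10:50, 11:40–12:10, 12:30–12:50, 13:10–13:20, 16:00–16:10.
Restricted to 10:10–16:10: 10:30–10:50, 11:40–12:10, 12:30–12:50, 13:10–13:20, 16:00–16:10.
Windows ≥ 30 min: 11:40–12:10.
Earliest such window starts at 11:40.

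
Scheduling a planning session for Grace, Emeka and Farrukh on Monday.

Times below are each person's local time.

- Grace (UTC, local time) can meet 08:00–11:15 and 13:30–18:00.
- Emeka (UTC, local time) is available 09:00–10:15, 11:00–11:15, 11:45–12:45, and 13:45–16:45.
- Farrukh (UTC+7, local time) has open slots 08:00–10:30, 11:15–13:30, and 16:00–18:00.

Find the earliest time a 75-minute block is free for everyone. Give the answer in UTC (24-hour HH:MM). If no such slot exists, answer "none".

Grace → UTC: 08:00–11:15, 13:30–18:00.
Emeka → UTC: 09:00–10:15, 11:00–11:15, 11:45–12:45, 13:45–16:45.
Farrukh → UTC: 01:00–03:30, 04:15–06:30, 09:00–11:00.
Grace ∩ Emeka: 09:00–10:15, 11:00–11:15, 13:45–16:45.
Grace ∩ Emeka ∩ Farrukh: 09:00–10:15.
Windows ≥ 75 min: 09:00–10:15.
Earliest such window starts at 09:00.

09:00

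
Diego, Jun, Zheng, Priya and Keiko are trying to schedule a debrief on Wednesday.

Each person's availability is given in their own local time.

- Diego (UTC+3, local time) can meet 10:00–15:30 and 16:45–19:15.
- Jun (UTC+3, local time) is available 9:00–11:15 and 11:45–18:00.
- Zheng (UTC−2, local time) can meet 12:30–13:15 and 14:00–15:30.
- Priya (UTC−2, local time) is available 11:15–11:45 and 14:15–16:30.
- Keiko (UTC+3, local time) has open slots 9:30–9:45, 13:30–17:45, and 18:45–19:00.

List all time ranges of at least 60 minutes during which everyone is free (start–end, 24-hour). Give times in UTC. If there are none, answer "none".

none

Diego → UTC: 07:00–12:30, 13:45–16:15.
Jun → UTC: 06:00–08:15, 08:45–15:00.
Zheng → UTC: 14:30–15:15, 16:00–17:30.
Priya → UTC: 13:15–13:45, 16:15–18:30.
Keiko → UTC: 06:30–06:45, 10:30–14:45, 15:45–16:00.
Diego ∩ Jun: 07:00–08:15, 08:45–12:30, 13:45–15:00.
Diego ∩ Jun ∩ Zheng: 14:30–15:00.
Diego ∩ Jun ∩ Zheng ∩ Priya: (none).
Diego ∩ Jun ∩ Zheng ∩ Priya ∩ Keiko: (none).
Windows ≥ 60 min: (none).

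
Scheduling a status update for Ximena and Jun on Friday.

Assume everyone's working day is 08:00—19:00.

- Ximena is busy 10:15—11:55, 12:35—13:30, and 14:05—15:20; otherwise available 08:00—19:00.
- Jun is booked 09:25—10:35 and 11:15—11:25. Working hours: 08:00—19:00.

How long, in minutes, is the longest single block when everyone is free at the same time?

Ximena free within 08:00–19:00: 08:00–10:15, 11:55–12:35, 13:30–14:05, 15:20–19:00.
Jun free within 08:00–19:00: 08:00–09:25, 10:35–11:15, 11:25–19:00.
Ximena ∩ Jun: 08:00–09:25, 11:55–12:35, 13:30–14:05, 15:20–19:00.
Common window lengths: 85, 40, 35, 220 min; longest is 220.

220 minutes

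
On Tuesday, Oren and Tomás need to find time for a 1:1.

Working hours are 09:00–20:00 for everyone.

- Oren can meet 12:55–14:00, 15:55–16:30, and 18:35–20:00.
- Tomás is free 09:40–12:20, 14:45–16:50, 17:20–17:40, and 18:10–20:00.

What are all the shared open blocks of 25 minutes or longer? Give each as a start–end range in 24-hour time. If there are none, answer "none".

15:55–16:30, 18:35–20:00

Oren ∩ Tomás: 15:55–16:30, 18:35–20:00.
Windows ≥ 25 min: 15:55–16:30, 18:35–20:00.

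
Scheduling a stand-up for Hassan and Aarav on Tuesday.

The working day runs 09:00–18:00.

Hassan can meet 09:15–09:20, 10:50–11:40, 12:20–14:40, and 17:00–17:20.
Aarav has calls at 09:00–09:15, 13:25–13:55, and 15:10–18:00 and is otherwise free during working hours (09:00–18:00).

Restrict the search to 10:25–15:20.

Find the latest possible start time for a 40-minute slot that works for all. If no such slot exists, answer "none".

14:00

Aarav free within 09:00–18:00: 09:15–13:25, 13:55–15:10.
Hassan ∩ Aarav: 09:15–09:20, 10:50–11:40, 12:20–13:25, 13:55–14:40.
Restricted to 10:25–15:20: 10:50–11:40, 12:20–13:25, 13:55–14:40.
Windows ≥ 40 min: 10:50–11:40, 12:20–13:25, 13:55–14:40.
Latest start in the last window 13:55–14:40 is 14:40 − 40 min = 14:00.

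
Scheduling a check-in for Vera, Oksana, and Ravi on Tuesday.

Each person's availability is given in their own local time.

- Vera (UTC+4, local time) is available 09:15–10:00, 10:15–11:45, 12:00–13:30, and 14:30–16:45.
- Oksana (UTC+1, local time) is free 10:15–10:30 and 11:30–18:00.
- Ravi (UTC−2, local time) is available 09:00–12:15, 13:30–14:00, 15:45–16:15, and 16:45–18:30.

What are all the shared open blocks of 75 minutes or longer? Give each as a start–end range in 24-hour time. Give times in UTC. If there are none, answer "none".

11:00–12:45

Vera → UTC: 05:15–06:00, 06:15–07:45, 08:00–09:30, 10:30–12:45.
Oksana → UTC: 09:15–09:30, 10:30–17:00.
Ravi → UTC: 11:00–14:15, 15:30–16:00, 17:45–18:15, 18:45–20:30.
Vera ∩ Oksana: 09:15–09:30, 10:30–12:45.
Vera ∩ Oksana ∩ Ravi: 11:00–12:45.
Windows ≥ 75 min: 11:00–12:45.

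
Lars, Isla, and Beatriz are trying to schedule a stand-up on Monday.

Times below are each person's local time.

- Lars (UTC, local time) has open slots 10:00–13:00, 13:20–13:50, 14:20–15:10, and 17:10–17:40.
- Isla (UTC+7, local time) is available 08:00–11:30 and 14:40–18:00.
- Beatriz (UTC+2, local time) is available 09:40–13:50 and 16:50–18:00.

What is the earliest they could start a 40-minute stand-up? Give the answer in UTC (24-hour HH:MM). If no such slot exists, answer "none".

10:00

Lars → UTC: 10:00–13:00, 13:20–13:50, 14:20–15:10, 17:10–17:40.
Isla → UTC: 01:00–04:30, 07:40–11:00.
Beatriz → UTC: 07:40–11:50, 14:50–16:00.
Lars ∩ Isla: 10:00–11:00.
Lars ∩ Isla ∩ Beatriz: 10:00–11:00.
Windows ≥ 40 min: 10:00–11:00.
Earliest such window starts at 10:00.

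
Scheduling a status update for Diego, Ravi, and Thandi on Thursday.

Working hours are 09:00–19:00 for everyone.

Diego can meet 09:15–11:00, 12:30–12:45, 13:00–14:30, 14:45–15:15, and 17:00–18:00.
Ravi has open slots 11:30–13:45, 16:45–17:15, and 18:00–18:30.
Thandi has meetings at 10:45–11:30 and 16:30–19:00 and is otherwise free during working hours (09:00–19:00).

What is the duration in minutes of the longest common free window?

Thandi free within 09:00–19:00: 09:00–10:45, 11:30–16:30.
Diego ∩ Ravi: 12:30–12:45, 13:00–13:45, 17:00–17:15.
Diego ∩ Ravi ∩ Thandi: 12:30–12:45, 13:00–13:45.
Common window lengths: 15, 45 min; longest is 45.

45 minutes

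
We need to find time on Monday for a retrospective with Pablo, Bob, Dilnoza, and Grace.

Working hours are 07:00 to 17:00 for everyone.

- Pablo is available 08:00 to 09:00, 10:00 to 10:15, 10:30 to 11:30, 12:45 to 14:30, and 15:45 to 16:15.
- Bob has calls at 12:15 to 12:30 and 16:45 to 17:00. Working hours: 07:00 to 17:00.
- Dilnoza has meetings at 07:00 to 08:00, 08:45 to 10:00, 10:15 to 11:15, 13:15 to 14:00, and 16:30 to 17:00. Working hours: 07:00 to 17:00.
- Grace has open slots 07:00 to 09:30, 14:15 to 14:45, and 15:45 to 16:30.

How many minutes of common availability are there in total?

Bob free within 07:00–17:00: 07:00–12:15, 12:30–16:45.
Dilnoza free within 07:00–17:00: 08:00–08:45, 10:00–10:15, 11:15–13:15, 14:00–16:30.
Pablo ∩ Bob: 08:00–09:00, 10:00–10:15, 10:30–11:30, 12:45–14:30, 15:45–16:15.
Pablo ∩ Bob ∩ Dilnoza: 08:00–08:45, 10:00–10:15, 11:15–11:30, 12:45–13:15, 14:00–14:30, 15:45–16:15.
Pablo ∩ Bob ∩ Dilnoza ∩ Grace: 08:00–08:45, 14:15–14:30, 15:45–16:15.
Total common minutes: 45 + 15 + 30 = 90.

90 minutes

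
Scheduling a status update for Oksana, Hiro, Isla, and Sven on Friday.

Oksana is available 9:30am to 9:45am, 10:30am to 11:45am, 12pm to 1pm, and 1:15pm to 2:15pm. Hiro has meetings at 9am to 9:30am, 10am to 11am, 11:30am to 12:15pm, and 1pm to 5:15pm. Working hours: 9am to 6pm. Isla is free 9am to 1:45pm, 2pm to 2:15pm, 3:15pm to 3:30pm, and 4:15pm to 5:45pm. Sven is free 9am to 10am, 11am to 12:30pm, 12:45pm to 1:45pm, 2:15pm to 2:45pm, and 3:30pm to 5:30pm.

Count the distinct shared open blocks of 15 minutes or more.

Hiro free within 09:00–18:00: 09:30–10:00, 11:00–11:30, 12:15–13:00, 17:15–18:00.
Oksana ∩ Hiro: 09:30–09:45, 11:00–11:30, 12:15–13:00.
Oksana ∩ Hiro ∩ Isla: 09:30–09:45, 11:00–11:30, 12:15–13:00.
Oksana ∩ Hiro ∩ Isla ∩ Sven: 09:30–09:45, 11:00–11:30, 12:15–12:30, 12:45–13:00.
Windows ≥ 15 min: 09:30–09:45, 11:00–11:30, 12:15–12:30, 12:45–13:00.
That's 4 windows.

4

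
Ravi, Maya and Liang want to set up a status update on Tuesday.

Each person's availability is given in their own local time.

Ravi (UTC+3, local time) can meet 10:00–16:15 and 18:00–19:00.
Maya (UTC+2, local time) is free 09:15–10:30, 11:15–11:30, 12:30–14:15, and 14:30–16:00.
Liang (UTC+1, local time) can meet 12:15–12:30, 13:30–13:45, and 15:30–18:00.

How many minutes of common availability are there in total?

30 minutes

Ravi → UTC: 07:00–13:15, 15:00–16:00.
Maya → UTC: 07:15–08:30, 09:15–09:30, 10:30–12:15, 12:30–14:00.
Liang → UTC: 11:15–11:30, 12:30–12:45, 14:30–17:00.
Ravi ∩ Maya: 07:15–08:30, 09:15–09:30, 10:30–12:15, 12:30–13:15.
Ravi ∩ Maya ∩ Liang: 11:15–11:30, 12:30–12:45.
Total common minutes: 15 + 15 = 30.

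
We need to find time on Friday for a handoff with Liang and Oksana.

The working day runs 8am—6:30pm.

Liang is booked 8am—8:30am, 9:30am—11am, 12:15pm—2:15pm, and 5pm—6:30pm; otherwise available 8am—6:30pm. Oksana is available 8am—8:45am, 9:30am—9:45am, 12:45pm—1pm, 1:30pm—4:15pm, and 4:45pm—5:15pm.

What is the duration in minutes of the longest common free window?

Liang free within 08:00–18:30: 08:30–09:30, 11:00–12:15, 14:15–17:00.
Liang ∩ Oksana: 08:30–08:45, 14:15–16:15, 16:45–17:00.
Common window lengths: 15, 120, 15 min; longest is 120.

120 minutes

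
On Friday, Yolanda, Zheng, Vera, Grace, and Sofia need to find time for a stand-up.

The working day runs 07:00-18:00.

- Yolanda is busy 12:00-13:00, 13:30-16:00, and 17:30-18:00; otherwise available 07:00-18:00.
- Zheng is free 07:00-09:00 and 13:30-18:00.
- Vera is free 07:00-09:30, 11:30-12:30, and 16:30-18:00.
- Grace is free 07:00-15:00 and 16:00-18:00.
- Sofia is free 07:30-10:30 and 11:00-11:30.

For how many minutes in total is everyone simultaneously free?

Yolanda free within 07:00–18:00: 07:00–12:00, 13:00–13:30, 16:00–17:30.
Yolanda ∩ Zheng: 07:00–09:00, 16:00–17:30.
Yolanda ∩ Zheng ∩ Vera: 07:00–09:00, 16:30–17:30.
Yolanda ∩ Zheng ∩ Vera ∩ Grace: 07:00–09:00, 16:30–17:30.
Yolanda ∩ Zheng ∩ Vera ∩ Grace ∩ Sofia: 07:30–09:00.
Total common minutes: 90.

90 minutes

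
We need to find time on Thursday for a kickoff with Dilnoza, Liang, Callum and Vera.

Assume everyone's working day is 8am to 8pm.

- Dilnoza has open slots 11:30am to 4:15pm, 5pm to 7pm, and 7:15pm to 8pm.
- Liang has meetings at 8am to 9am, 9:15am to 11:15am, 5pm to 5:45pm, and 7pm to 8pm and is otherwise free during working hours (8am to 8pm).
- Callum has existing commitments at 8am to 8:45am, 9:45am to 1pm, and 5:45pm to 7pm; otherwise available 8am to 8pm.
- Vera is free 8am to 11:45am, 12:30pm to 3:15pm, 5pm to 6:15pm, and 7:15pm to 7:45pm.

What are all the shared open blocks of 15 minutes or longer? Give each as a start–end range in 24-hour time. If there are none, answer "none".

13:00–15:15

Liang free within 08:00–20:00: 09:00–09:15, 11:15–17:00, 17:45–19:00.
Callum free within 08:00–20:00: 08:45–09:45, 13:00–17:45, 19:00–20:00.
Dilnoza ∩ Liang: 11:30–16:15, 17:45–19:00.
Dilnoza ∩ Liang ∩ Callum: 13:00–16:15.
Dilnoza ∩ Liang ∩ Callum ∩ Vera: 13:00–15:15.
Windows ≥ 15 min: 13:00–15:15.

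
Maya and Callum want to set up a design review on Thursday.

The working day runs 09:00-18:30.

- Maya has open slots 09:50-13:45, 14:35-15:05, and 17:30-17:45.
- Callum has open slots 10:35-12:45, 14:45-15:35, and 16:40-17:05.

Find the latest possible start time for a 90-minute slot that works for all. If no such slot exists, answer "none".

Maya ∩ Callum: 10:35–12:45, 14:45–15:05.
Windows ≥ 90 min: 10:35–12:45.
Latest start in the last window 10:35–12:45 is 12:45 − 90 min = 11:15.

11:15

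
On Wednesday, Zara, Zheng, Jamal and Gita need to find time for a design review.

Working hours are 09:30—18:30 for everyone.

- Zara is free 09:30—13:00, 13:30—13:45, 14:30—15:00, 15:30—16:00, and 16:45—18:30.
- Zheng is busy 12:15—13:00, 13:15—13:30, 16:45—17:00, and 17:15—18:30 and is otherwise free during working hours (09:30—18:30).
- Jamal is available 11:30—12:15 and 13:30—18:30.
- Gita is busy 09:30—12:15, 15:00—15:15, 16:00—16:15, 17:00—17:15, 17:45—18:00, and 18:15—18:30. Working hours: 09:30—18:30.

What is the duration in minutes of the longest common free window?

30 minutes

Zheng free within 09:30–18:30: 09:30–12:15, 13:00–13:15, 13:30–16:45, 17:00–17:15.
Gita free within 09:30–18:30: 12:15–15:00, 15:15–16:00, 16:15–17:00, 17:15–17:45, 18:00–18:15.
Zara ∩ Zheng: 09:30–12:15, 13:30–13:45, 14:30–15:00, 15:30–16:00, 17:00–17:15.
Zara ∩ Zheng ∩ Jamal: 11:30–12:15, 13:30–13:45, 14:30–15:00, 15:30–16:00, 17:00–17:15.
Zara ∩ Zheng ∩ Jamal ∩ Gita: 13:30–13:45, 14:30–15:00, 15:30–16:00.
Common window lengths: 15, 30, 30 min; longest is 30.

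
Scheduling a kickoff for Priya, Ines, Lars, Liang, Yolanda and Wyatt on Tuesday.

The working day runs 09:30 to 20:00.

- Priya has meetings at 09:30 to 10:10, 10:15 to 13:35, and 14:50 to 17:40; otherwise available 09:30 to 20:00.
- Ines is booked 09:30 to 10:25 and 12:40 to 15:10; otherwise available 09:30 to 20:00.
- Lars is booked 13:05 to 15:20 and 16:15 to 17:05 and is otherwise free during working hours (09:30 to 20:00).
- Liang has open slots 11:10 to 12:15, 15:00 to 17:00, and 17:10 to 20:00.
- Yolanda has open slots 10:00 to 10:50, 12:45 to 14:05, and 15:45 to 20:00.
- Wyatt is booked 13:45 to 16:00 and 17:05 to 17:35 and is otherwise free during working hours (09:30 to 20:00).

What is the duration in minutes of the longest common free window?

140 minutes

Priya free within 09:30–20:00: 10:10–10:15, 13:35–14:50, 17:40–20:00.
Ines free within 09:30–20:00: 10:25–12:40, 15:10–20:00.
Lars free within 09:30–20:00: 09:30–13:05, 15:20–16:15, 17:05–20:00.
Wyatt free within 09:30–20:00: 09:30–13:45, 16:00–17:05, 17:35–20:00.
Priya ∩ Ines: 17:40–20:00.
Priya ∩ Ines ∩ Lars: 17:40–20:00.
Priya ∩ Ines ∩ Lars ∩ Liang: 17:40–20:00.
Priya ∩ Ines ∩ Lars ∩ Liang ∩ Yolanda: 17:40–20:00.
Priya ∩ Ines ∩ Lars ∩ Liang ∩ Yolanda ∩ Wyatt: 17:40–20:00.
Single common window of 140 minutes.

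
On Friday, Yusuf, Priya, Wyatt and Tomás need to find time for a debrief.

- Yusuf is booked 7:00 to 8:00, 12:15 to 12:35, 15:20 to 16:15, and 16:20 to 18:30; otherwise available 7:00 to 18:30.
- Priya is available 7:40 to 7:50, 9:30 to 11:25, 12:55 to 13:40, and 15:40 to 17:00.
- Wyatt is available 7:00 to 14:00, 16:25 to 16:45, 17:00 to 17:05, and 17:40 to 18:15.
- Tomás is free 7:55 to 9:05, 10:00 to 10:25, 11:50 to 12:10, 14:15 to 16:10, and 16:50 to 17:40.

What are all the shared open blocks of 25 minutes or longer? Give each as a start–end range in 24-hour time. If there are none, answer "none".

Yusuf free within 07:00–18:30: 08:00–12:15, 12:35–15:20, 16:15–16:20.
Yusuf ∩ Priya: 09:30–11:25, 12:55–13:40, 16:15–16:20.
Yusuf ∩ Priya ∩ Wyatt: 09:30–11:25, 12:55–13:40.
Yusuf ∩ Priya ∩ Wyatt ∩ Tomás: 10:00–10:25.
Windows ≥ 25 min: 10:00–10:25.

10:00–10:25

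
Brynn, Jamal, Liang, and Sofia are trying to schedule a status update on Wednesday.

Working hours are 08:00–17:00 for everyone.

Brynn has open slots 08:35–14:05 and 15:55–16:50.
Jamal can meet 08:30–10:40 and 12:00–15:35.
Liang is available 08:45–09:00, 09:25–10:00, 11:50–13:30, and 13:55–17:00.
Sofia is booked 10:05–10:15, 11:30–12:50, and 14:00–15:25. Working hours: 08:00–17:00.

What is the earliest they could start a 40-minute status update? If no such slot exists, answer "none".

Sofia free within 08:00–17:00: 08:00–10:05, 10:15–11:30, 12:50–14:00, 15:25–17:00.
Brynn ∩ Jamal: 08:35–10:40, 12:00–14:05.
Brynn ∩ Jamal ∩ Liang: 08:45–09:00, 09:25–10:00, 12:00–13:30, 13:55–14:05.
Brynn ∩ Jamal ∩ Liang ∩ Sofia: 08:45–09:00, 09:25–10:00, 12:50–13:30, 13:55–14:00.
Windows ≥ 40 min: 12:50–13:30.
Earliest such window starts at 12:50.

12:50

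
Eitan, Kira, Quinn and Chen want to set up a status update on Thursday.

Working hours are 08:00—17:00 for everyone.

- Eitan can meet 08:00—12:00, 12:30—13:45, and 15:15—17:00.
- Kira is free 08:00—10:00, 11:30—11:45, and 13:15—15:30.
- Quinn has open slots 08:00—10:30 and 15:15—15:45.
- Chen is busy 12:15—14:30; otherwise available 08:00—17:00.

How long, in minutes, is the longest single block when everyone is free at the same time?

120 minutes

Chen free within 08:00–17:00: 08:00–12:15, 14:30–17:00.
Eitan ∩ Kira: 08:00–10:00, 11:30–11:45, 13:15–13:45, 15:15–15:30.
Eitan ∩ Kira ∩ Quinn: 08:00–10:00, 15:15–15:30.
Eitan ∩ Kira ∩ Quinn ∩ Chen: 08:00–10:00, 15:15–15:30.
Common window lengths: 120, 15 min; longest is 120.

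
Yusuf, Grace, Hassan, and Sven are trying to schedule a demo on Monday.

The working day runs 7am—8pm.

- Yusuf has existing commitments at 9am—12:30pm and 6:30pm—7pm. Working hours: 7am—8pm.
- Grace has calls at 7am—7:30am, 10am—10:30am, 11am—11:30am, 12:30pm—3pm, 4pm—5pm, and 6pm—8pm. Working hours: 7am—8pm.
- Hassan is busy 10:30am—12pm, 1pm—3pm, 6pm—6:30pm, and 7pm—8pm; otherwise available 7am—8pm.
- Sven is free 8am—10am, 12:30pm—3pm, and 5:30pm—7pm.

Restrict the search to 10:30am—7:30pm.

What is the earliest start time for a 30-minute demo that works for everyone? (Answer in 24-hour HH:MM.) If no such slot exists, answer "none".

17:30

Yusuf free within 07:00–20:00: 07:00–09:00, 12:30–18:30, 19:00–20:00.
Grace free within 07:00–20:00: 07:30–10:00, 10:30–11:00, 11:30–12:30, 15:00–16:00, 17:00–18:00.
Hassan free within 07:00–20:00: 07:00–10:30, 12:00–13:00, 15:00–18:00, 18:30–19:00.
Yusuf ∩ Grace: 07:30–09:00, 15:00–16:00, 17:00–18:00.
Yusuf ∩ Grace ∩ Hassan: 07:30–09:00, 15:00–16:00, 17:00–18:00.
Yusuf ∩ Grace ∩ Hassan ∩ Sven: 08:00–09:00, 17:30–18:00.
Restricted to 10:30–19:30: 17:30–18:00.
Windows ≥ 30 min: 17:30–18:00.
Earliest such window starts at 17:30.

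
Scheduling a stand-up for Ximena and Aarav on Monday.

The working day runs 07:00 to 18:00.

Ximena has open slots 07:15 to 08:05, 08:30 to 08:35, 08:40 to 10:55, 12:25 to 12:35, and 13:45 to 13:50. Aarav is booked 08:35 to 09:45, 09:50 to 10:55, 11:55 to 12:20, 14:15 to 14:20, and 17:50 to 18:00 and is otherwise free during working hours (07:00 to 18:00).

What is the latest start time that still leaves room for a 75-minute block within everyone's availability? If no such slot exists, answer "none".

none

Aarav free within 07:00–18:00: 07:00–08:35, 09:45–09:50, 10:55–11:55, 12:20–14:15, 14:20–17:50.
Ximena ∩ Aarav: 07:15–08:05, 08:30–08:35, 09:45–09:50, 12:25–12:35, 13:45–13:50.
Windows ≥ 75 min: (none).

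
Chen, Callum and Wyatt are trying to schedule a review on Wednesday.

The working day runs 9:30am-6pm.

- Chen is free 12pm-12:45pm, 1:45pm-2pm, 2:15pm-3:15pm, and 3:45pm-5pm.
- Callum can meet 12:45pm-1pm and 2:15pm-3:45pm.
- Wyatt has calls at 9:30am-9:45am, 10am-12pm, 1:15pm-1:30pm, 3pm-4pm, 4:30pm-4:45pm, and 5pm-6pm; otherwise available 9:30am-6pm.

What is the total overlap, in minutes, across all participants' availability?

Wyatt free within 09:30–18:00: 09:45–10:00, 12:00–13:15, 13:30–15:00, 16:00–16:30, 16:45–17:00.
Chen ∩ Callum: 14:15–15:15.
Chen ∩ Callum ∩ Wyatt: 14:15–15:00.
Total common minutes: 45.

45 minutes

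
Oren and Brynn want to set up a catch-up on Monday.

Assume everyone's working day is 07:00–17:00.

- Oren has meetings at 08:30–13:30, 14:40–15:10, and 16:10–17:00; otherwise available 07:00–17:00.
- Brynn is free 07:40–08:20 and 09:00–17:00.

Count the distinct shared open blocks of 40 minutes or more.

Oren free within 07:00–17:00: 07:00–08:30, 13:30–14:40, 15:10–16:10.
Oren ∩ Brynn: 07:40–08:20, 13:30–14:40, 15:10–16:10.
Windows ≥ 40 min: 07:40–08:20, 13:30–14:40, 15:10–16:10.
That's 3 windows.

3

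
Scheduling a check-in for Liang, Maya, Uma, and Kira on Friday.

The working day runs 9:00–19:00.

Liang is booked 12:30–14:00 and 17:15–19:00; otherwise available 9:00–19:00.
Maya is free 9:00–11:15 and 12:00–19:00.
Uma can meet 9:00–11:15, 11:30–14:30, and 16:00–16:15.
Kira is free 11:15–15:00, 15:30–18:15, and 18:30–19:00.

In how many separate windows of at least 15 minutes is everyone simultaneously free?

Liang free within 09:00–19:00: 09:00–12:30, 14:00–17:15.
Liang ∩ Maya: 09:00–11:15, 12:00–12:30, 14:00–17:15.
Liang ∩ Maya ∩ Uma: 09:00–11:15, 12:00–12:30, 14:00–14:30, 16:00–16:15.
Liang ∩ Maya ∩ Uma ∩ Kira: 12:00–12:30, 14:00–14:30, 16:00–16:15.
Windows ≥ 15 min: 12:00–12:30, 14:00–14:30, 16:00–16:15.
That's 3 windows.

3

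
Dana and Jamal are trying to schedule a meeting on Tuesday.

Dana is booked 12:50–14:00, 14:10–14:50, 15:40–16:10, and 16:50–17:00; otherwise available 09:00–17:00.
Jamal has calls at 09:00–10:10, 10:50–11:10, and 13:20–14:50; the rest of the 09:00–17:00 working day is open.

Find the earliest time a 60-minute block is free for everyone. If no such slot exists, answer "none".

11:10

Dana free within 09:00–17:00: 09:00–12:50, 14:00–14:10, 14:50–15:40, 16:10–16:50.
Jamal free within 09:00–17:00: 10:10–10:50, 11:10–13:20, 14:50–17:00.
Dana ∩ Jamal: 10:10–10:50, 11:10–12:50, 14:50–15:40, 16:10–16:50.
Windows ≥ 60 min: 11:10–12:50.
Earliest such window starts at 11:10.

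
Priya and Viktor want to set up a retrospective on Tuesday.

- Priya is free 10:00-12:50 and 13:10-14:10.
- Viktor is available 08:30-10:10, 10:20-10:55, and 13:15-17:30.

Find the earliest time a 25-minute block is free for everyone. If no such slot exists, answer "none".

Priya ∩ Viktor: 10:00–10:10, 10:20–10:55, 13:15–14:10.
Windows ≥ 25 min: 10:20–10:55, 13:15–14:10.
Earliest such window starts at 10:20.

10:20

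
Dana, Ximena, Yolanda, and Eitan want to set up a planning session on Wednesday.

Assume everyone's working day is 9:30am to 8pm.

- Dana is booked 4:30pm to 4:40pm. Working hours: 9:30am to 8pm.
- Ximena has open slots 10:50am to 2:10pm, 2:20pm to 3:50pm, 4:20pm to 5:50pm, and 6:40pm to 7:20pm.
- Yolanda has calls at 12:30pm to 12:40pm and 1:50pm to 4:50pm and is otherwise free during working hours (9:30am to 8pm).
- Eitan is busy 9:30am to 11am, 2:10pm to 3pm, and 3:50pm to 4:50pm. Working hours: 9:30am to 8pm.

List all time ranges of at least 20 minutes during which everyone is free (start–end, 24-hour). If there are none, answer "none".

11:00–12:30, 12:40–13:50, 16:50–17:50, 18:40–19:20

Dana free within 09:30–20:00: 09:30–16:30, 16:40–20:00.
Yolanda free within 09:30–20:00: 09:30–12:30, 12:40–13:50, 16:50–20:00.
Eitan free within 09:30–20:00: 11:00–14:10, 15:00–15:50, 16:50–20:00.
Dana ∩ Ximena: 10:50–14:10, 14:20–15:50, 16:20–16:30, 16:40–17:50, 18:40–19:20.
Dana ∩ Ximena ∩ Yolanda: 10:50–12:30, 12:40–13:50, 16:50–17:50, 18:40–19:20.
Dana ∩ Ximena ∩ Yolanda ∩ Eitan: 11:00–12:30, 12:40–13:50, 16:50–17:50, 18:40–19:20.
Windows ≥ 20 min: 11:00–12:30, 12:40–13:50, 16:50–17:50, 18:40–19:20.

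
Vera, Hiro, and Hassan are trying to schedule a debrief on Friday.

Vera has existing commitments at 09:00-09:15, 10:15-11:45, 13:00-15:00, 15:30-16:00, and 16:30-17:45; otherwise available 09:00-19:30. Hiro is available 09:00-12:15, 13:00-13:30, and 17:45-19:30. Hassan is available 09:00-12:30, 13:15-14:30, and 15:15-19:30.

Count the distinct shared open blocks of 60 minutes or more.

2

Vera free within 09:00–19:30: 09:15–10:15, 11:45–13:00, 15:00–15:30, 16:00–16:30, 17:45–19:30.
Vera ∩ Hiro: 09:15–10:15, 11:45–12:15, 17:45–19:30.
Vera ∩ Hiro ∩ Hassan: 09:15–10:15, 11:45–12:15, 17:45–19:30.
Windows ≥ 60 min: 09:15–10:15, 17:45–19:30.
That's 2 windows.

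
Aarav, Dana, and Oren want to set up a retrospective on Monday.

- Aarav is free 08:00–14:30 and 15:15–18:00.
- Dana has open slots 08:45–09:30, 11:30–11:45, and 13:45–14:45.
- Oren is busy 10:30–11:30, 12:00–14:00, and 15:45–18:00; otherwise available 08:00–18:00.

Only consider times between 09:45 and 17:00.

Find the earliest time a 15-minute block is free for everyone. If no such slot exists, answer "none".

11:30

Oren free within 08:00–18:00: 08:00–10:30, 11:30–12:00, 14:00–15:45.
Aarav ∩ Dana: 08:45–09:30, 11:30–11:45, 13:45–14:30.
Aarav ∩ Dana ∩ Oren: 08:45–09:30, 11:30–11:45, 14:00–14:30.
Restricted to 09:45–17:00: 11:30–11:45, 14:00–14:30.
Windows ≥ 15 min: 11:30–11:45, 14:00–14:30.
Earliest such window starts at 11:30.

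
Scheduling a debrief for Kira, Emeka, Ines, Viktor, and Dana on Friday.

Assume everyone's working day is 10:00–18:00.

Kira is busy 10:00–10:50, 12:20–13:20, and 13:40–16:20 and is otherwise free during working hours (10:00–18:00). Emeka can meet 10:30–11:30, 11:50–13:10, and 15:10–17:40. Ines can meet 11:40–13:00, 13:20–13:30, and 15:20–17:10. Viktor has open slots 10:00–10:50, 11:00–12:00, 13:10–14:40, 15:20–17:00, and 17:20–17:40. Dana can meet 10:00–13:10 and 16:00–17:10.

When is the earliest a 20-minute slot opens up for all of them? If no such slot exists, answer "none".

Kira free within 10:00–18:00: 10:50–12:20, 13:20–13:40, 16:20–18:00.
Kira ∩ Emeka: 10:50–11:30, 11:50–12:20, 16:20–17:40.
Kira ∩ Emeka ∩ Ines: 11:50–12:20, 16:20–17:10.
Kira ∩ Emeka ∩ Ines ∩ Viktor: 11:50–12:00, 16:20–17:00.
Kira ∩ Emeka ∩ Ines ∩ Viktor ∩ Dana: 11:50–12:00, 16:20–17:00.
Windows ≥ 20 min: 16:20–17:00.
Earliest such window starts at 16:20.

16:20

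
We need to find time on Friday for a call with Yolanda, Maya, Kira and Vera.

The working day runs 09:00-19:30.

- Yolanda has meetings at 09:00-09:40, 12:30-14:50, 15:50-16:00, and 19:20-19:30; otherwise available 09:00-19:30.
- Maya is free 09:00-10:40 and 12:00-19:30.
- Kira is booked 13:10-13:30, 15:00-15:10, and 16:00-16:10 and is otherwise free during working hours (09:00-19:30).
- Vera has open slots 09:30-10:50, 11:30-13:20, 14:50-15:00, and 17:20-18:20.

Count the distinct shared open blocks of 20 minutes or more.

Yolanda free within 09:00–19:30: 09:40–12:30, 14:50–15:50, 16:00–19:20.
Kira free within 09:00–19:30: 09:00–13:10, 13:30–15:00, 15:10–16:00, 16:10–19:30.
Yolanda ∩ Maya: 09:40–10:40, 12:00–12:30, 14:50–15:50, 16:00–19:20.
Yolanda ∩ Maya ∩ Kira: 09:40–10:40, 12:00–12:30, 14:50–15:00, 15:10–15:50, 16:10–19:20.
Yolanda ∩ Maya ∩ Kira ∩ Vera: 09:40–10:40, 12:00–12:30, 14:50–15:00, 17:20–18:20.
Windows ≥ 20 min: 09:40–10:40, 12:00–12:30, 17:20–18:20.
That's 3 windows.

3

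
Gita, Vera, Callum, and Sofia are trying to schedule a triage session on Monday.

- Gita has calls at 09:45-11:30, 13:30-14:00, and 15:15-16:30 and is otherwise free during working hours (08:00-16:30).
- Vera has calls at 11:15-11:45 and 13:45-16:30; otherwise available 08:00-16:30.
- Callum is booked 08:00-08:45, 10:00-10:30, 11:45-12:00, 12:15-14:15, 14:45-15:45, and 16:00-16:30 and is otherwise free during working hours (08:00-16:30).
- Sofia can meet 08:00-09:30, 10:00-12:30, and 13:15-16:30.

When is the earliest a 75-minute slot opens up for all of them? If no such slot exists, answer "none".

none

Gita free within 08:00–16:30: 08:00–09:45, 11:30–13:30, 14:00–15:15.
Vera free within 08:00–16:30: 08:00–11:15, 11:45–13:45.
Callum free within 08:00–16:30: 08:45–10:00, 10:30–11:45, 12:00–12:15, 14:15–14:45, 15:45–16:00.
Gita ∩ Vera: 08:00–09:45, 11:45–13:30.
Gita ∩ Vera ∩ Callum: 08:45–09:45, 12:00–12:15.
Gita ∩ Vera ∩ Callum ∩ Sofia: 08:45–09:30, 12:00–12:15.
Windows ≥ 75 min: (none).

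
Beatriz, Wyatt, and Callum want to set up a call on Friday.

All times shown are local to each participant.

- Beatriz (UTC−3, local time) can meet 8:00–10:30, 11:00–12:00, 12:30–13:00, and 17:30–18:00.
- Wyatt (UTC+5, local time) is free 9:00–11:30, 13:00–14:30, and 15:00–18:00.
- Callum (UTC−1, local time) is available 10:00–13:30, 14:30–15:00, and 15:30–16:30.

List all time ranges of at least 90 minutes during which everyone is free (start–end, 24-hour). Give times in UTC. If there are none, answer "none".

Beatriz → UTC: 11:00–13:30, 14:00–15:00, 15:30–16:00, 20:30–21:00.
Wyatt → UTC: 04:00–06:30, 08:00–09:30, 10:00–13:00.
Callum → UTC: 11:00–14:30, 15:30–16:00, 16:30–17:30.
Beatriz ∩ Wyatt: 11:00–13:00.
Beatriz ∩ Wyatt ∩ Callum: 11:00–13:00.
Windows ≥ 90 min: 11:00–13:00.

11:00–13:00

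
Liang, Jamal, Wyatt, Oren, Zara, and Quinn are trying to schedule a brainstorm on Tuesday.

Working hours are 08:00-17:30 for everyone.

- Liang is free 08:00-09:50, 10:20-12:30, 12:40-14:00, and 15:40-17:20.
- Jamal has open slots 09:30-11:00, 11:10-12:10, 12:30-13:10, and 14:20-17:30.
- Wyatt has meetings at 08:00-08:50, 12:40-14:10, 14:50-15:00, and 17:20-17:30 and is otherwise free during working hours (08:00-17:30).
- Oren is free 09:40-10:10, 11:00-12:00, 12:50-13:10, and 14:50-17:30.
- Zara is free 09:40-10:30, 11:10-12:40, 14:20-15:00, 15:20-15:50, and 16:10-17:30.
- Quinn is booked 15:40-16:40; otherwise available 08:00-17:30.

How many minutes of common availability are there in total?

Wyatt free within 08:00–17:30: 08:50–12:40, 14:10–14:50, 15:00–17:20.
Quinn free within 08:00–17:30: 08:00–15:40, 16:40–17:30.
Liang ∩ Jamal: 09:30–09:50, 10:20–11:00, 11:10–12:10, 12:40–13:10, 15:40–17:20.
Liang ∩ Jamal ∩ Wyatt: 09:30–09:50, 10:20–11:00, 11:10–12:10, 15:40–17:20.
Liang ∩ Jamal ∩ Wyatt ∩ Oren: 09:40–09:50, 11:10–12:00, 15:40–17:20.
Liang ∩ Jamal ∩ Wyatt ∩ Oren ∩ Zara: 09:40–09:50, 11:10–12:00, 15:40–15:50, 16:10–17:20.
Liang ∩ Jamal ∩ Wyatt ∩ Oren ∩ Zara ∩ Quinn: 09:40–09:50, 11:10–12:00, 16:40–17:20.
Total common minutes: 10 + 50 + 40 = 100.

100 minutes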